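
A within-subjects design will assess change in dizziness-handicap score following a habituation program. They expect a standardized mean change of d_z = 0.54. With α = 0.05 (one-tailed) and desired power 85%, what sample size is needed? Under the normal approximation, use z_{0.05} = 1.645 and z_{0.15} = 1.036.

n = 25 pairs

For a paired (one-sample on differences) test: n = ((z_{α} + z_β) / d)².
z_{α} + z_β = 1.645 + 1.036 = 2.681.
n = (2.681 / 0.54)² = 4.965² = 24.65.
Round up.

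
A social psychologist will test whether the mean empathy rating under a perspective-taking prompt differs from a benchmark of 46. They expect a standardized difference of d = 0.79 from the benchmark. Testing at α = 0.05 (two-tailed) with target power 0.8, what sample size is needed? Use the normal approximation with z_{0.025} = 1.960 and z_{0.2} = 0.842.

For a one-sample test: n = ((z_{α/2} + z_β) / d)².
z_{α/2} + z_β = 1.960 + 0.842 = 2.802.
n = (2.802 / 0.79)² = 3.547² = 12.58.
Round up.

n = 13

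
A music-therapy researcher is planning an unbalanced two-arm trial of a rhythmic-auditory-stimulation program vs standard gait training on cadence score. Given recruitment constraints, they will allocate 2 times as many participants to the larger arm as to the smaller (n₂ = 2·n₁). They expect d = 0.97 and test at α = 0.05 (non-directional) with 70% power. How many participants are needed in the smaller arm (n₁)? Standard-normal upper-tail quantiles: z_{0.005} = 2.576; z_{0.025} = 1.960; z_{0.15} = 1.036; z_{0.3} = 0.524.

With allocation ratio k = n₂/n₁ = 2, Var(x̄₁−x̄₂) = σ²(1/n₁ + 1/(k·n₁)) = σ²·(k+1)/(k·n₁).
So n₁ = (1 + 1/k)·((z_{α/2} + z_β)/d)² = 1.500 × (2.484/0.97)².
n₁ = 1.500 × 6.56 = 9.8.
Round up: n₁ = 10, giving n₂ = 2 × 10 = 20.

n₁ = 10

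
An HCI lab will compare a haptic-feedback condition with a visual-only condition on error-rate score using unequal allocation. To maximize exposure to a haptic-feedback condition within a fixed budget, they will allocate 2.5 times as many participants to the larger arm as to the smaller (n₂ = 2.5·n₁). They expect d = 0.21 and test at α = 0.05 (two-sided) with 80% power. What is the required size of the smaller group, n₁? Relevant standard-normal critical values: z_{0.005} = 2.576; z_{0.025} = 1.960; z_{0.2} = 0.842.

n₁ = 250

With allocation ratio k = n₂/n₁ = 2.5, Var(x̄₁−x̄₂) = σ²(1/n₁ + 1/(k·n₁)) = σ²·(k+1)/(k·n₁).
So n₁ = (1 + 1/k)·((z_{α/2} + z_β)/d)² = 1.400 × (2.802/0.21)².
n₁ = 1.400 × 178.03 = 249.2.
Round up: n₁ = 250, giving n₂ = 2.5 × 250 = 625.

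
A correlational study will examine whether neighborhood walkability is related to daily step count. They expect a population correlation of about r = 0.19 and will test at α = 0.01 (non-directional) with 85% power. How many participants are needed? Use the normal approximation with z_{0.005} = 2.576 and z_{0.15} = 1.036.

Fisher's z: C = ½·ln((1+r)/(1−r)) = ½·ln(1.4691) = 0.1923.
n = ((z_{α/2} + z_β)/C)² + 3.
(2.576 + 1.036) / 0.1923 = 3.612 / 0.1923 = 18.783.
n = 18.783² + 3 = 352.81 + 3 = 355.8.
Round up.

n = 356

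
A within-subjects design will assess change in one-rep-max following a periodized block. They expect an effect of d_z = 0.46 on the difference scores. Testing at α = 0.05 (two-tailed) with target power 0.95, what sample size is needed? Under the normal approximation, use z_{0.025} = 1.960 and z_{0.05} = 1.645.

n = 62 pairs

For a paired (one-sample on differences) test: n = ((z_{α/2} + z_β) / d)².
z_{α/2} + z_β = 1.960 + 1.645 = 3.605.
n = (3.605 / 0.46)² = 7.837² = 61.42.
Round up.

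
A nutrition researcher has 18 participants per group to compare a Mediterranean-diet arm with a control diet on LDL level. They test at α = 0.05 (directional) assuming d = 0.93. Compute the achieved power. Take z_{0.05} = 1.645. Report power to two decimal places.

power ≈ 0.87

For two equal groups, power = Φ(d·√(n/2) − z_{α}).
d·√(n/2) = 0.93 × √(18/2) = 0.93 × 3.000 = 2.790.
z_β = 2.790 − 1.645 = 1.145.
Power = Φ(1.145) = 0.874.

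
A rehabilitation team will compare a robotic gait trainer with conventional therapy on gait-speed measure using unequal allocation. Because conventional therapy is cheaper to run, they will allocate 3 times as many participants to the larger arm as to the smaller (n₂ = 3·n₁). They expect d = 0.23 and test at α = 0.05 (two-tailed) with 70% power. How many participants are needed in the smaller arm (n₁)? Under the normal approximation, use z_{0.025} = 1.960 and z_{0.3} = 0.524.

With allocation ratio k = n₂/n₁ = 3, Var(x̄₁−x̄₂) = σ²(1/n₁ + 1/(k·n₁)) = σ²·(k+1)/(k·n₁).
So n₁ = (1 + 1/k)·((z_{α/2} + z_β)/d)² = 1.333 × (2.484/0.23)².
n₁ = 1.333 × 116.64 = 155.5.
Round up: n₁ = 156, giving n₂ = 3 × 156 = 468.

n₁ = 156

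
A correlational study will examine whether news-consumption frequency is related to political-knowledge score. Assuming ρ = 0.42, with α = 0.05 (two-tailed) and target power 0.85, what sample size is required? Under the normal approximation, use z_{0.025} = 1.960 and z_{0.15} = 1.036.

Fisher's z: C = ½·ln((1+r)/(1−r)) = ½·ln(2.4483) = 0.4477.
n = ((z_{α/2} + z_β)/C)² + 3.
(1.960 + 1.036) / 0.4477 = 2.996 / 0.4477 = 6.692.
n = 6.692² + 3 = 44.78 + 3 = 47.8.
Round up.

n = 48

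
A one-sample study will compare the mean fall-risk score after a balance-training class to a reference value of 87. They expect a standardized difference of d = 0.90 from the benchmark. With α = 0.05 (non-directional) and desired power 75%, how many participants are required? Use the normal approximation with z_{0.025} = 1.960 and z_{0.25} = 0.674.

n = 9

For a one-sample test: n = ((z_{α/2} + z_β) / d)².
z_{α/2} + z_β = 1.960 + 0.674 = 2.634.
n = (2.634 / 0.90)² = 2.927² = 8.57.
Round up.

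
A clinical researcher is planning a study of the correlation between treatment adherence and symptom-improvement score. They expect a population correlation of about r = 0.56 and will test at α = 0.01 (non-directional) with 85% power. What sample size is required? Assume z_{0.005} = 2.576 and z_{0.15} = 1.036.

Fisher's z: C = ½·ln((1+r)/(1−r)) = ½·ln(3.5455) = 0.6328.
n = ((z_{α/2} + z_β)/C)² + 3.
(2.576 + 1.036) / 0.6328 = 3.612 / 0.6328 = 5.708.
n = 5.708² + 3 = 32.58 + 3 = 35.6.
Round up.

n = 36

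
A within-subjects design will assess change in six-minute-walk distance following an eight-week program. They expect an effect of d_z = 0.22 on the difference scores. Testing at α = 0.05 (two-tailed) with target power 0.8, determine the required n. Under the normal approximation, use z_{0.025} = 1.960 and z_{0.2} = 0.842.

For a paired (one-sample on differences) test: n = ((z_{α/2} + z_β) / d)².
z_{α/2} + z_β = 1.960 + 0.842 = 2.802.
n = (2.802 / 0.22)² = 12.736² = 162.21.
Round up.

n = 163 pairs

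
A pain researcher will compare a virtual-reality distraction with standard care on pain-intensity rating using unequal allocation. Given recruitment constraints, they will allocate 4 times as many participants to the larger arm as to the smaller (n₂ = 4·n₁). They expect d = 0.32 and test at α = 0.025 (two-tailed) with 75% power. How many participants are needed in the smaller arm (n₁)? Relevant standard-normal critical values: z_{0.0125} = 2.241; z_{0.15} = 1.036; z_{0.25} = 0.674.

n₁ = 104

With allocation ratio k = n₂/n₁ = 4, Var(x̄₁−x̄₂) = σ²(1/n₁ + 1/(k·n₁)) = σ²·(k+1)/(k·n₁).
So n₁ = (1 + 1/k)·((z_{α/2} + z_β)/d)² = 1.250 × (2.915/0.32)².
n₁ = 1.250 × 82.98 = 103.7.
Round up: n₁ = 104, giving n₂ = 4 × 104 = 416.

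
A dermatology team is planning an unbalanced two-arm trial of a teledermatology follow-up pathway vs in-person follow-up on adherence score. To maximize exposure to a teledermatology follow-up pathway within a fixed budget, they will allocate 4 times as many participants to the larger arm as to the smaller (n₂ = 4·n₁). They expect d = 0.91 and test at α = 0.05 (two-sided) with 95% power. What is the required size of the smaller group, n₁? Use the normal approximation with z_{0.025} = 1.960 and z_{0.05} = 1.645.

n₁ = 20

With allocation ratio k = n₂/n₁ = 4, Var(x̄₁−x̄₂) = σ²(1/n₁ + 1/(k·n₁)) = σ²·(k+1)/(k·n₁).
So n₁ = (1 + 1/k)·((z_{α/2} + z_β)/d)² = 1.250 × (3.605/0.91)².
n₁ = 1.250 × 15.69 = 19.6.
Round up: n₁ = 20, giving n₂ = 4 × 20 = 80.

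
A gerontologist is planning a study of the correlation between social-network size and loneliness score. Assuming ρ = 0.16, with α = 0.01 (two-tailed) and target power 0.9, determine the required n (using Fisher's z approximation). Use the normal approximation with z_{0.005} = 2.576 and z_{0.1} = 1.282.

n = 575

Fisher's z: C = ½·ln((1+r)/(1−r)) = ½·ln(1.3810) = 0.1614.
n = ((z_{α/2} + z_β)/C)² + 3.
(2.576 + 1.282) / 0.1614 = 3.858 / 0.1614 = 23.903.
n = 23.903² + 3 = 571.37 + 3 = 574.4.
Round up.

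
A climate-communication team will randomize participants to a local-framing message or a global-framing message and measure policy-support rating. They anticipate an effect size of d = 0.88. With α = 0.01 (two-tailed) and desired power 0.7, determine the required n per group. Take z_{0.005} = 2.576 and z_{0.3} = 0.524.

For two independent groups with equal n: n = 2·((z_{α/2} + z_β) / d)².
z_{α/2} + z_β = 2.576 + 0.524 = 3.100.
n = 2 × (3.100 / 0.88)² = 2 × 3.523² = 2 × 12.41 = 24.8.
Round up to the next whole participant.

n = 25 per group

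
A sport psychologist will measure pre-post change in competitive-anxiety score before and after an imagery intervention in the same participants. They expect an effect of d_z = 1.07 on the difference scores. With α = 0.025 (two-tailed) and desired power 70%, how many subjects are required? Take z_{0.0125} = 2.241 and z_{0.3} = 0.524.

For a paired (one-sample on differences) test: n = ((z_{α/2} + z_β) / d)².
z_{α/2} + z_β = 2.241 + 0.524 = 2.765.
n = (2.765 / 1.07)² = 2.584² = 6.68.
Round up.

n = 7 pairs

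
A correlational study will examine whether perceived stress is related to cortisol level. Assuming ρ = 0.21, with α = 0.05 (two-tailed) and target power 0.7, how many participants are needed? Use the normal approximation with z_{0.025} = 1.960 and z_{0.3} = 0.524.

n = 139

Fisher's z: C = ½·ln((1+r)/(1−r)) = ½·ln(1.5316) = 0.2132.
n = ((z_{α/2} + z_β)/C)² + 3.
(1.960 + 0.524) / 0.2132 = 2.484 / 0.2132 = 11.651.
n = 11.651² + 3 = 135.75 + 3 = 138.7.
Round up.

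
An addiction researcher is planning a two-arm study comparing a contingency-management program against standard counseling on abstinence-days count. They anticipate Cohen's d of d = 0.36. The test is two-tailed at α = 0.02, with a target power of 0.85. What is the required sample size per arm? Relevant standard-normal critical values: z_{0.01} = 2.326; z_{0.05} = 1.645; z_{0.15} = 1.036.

n = 175 per group

For two independent groups with equal n: n = 2·((z_{α/2} + z_β) / d)².
z_{α/2} + z_β = 2.326 + 1.036 = 3.362.
n = 2 × (3.362 / 0.36)² = 2 × 9.339² = 2 × 87.21 = 174.4.
Round up to the next whole participant.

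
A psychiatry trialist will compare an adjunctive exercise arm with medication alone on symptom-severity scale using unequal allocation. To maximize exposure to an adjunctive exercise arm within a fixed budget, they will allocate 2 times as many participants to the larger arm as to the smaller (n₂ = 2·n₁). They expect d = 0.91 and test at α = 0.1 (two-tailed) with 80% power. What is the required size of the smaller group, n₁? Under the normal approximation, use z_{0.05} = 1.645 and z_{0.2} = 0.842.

n₁ = 12

With allocation ratio k = n₂/n₁ = 2, Var(x̄₁−x̄₂) = σ²(1/n₁ + 1/(k·n₁)) = σ²·(k+1)/(k·n₁).
So n₁ = (1 + 1/k)·((z_{α/2} + z_β)/d)² = 1.500 × (2.487/0.91)².
n₁ = 1.500 × 7.47 = 11.2.
Round up: n₁ = 12, giving n₂ = 2 × 12 = 24.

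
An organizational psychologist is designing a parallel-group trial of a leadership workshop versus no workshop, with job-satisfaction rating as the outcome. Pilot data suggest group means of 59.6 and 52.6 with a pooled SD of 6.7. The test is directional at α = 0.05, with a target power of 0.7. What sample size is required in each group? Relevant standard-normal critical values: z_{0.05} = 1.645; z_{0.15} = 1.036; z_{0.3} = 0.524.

n = 9 per group

Cohen's d = |M₁ − M₂| / SD_pooled = |59.6 − 52.6| / 6.7 = 7.0 / 6.7 = 1.045.
For two independent groups with equal n: n = 2·((z_{α} + z_β) / d)².
z_{α} + z_β = 1.645 + 0.524 = 2.169.
n = 2 × (2.169 / 1.045)² = 2 × 2.076² = 2 × 4.31 = 8.6.
Round up to the next whole participant.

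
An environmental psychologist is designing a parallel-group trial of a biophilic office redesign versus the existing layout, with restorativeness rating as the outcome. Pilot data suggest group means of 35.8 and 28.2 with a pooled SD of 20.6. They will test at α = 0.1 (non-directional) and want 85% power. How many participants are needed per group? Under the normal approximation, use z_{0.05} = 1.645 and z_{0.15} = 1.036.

Cohen's d = |M₁ − M₂| / SD_pooled = |35.8 − 28.2| / 20.6 = 7.6 / 20.6 = 0.369.
For two independent groups with equal n: n = 2·((z_{α/2} + z_β) / d)².
z_{α/2} + z_β = 1.645 + 1.036 = 2.681.
n = 2 × (2.681 / 0.369)² = 2 × 7.266² = 2 × 52.79 = 105.6.
Round up to the next whole participant.

n = 106 per group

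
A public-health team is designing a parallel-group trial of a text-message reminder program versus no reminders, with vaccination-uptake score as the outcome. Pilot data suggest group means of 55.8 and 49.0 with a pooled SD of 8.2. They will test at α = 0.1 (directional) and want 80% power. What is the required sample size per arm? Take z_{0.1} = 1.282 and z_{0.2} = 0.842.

n = 14 per group

Cohen's d = |M₁ − M₂| / SD_pooled = |55.8 − 49.0| / 8.2 = 6.8 / 8.2 = 0.829.
For two independent groups with equal n: n = 2·((z_{α} + z_β) / d)².
z_{α} + z_β = 1.282 + 0.842 = 2.124.
n = 2 × (2.124 / 0.829)² = 2 × 2.562² = 2 × 6.56 = 13.1.
Round up to the next whole participant.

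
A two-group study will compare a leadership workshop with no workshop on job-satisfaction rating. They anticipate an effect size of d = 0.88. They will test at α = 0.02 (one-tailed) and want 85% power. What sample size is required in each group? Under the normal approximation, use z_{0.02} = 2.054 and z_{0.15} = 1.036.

n = 25 per group

For two independent groups with equal n: n = 2·((z_{α} + z_β) / d)².
z_{α} + z_β = 2.054 + 1.036 = 3.090.
n = 2 × (3.090 / 0.88)² = 2 × 3.511² = 2 × 12.33 = 24.7.
Round up to the next whole participant.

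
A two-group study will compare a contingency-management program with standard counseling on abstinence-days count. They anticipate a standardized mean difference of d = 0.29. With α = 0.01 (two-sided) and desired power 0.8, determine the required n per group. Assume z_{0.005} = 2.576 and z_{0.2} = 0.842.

n = 278 per group

For two independent groups with equal n: n = 2·((z_{α/2} + z_β) / d)².
z_{α/2} + z_β = 2.576 + 0.842 = 3.418.
n = 2 × (3.418 / 0.29)² = 2 × 11.786² = 2 × 138.91 = 277.8.
Round up to the next whole participant.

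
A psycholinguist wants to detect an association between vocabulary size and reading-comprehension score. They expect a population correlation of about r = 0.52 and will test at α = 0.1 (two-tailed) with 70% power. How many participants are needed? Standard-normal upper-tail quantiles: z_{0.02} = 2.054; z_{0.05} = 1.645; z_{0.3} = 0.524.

Fisher's z: C = ½·ln((1+r)/(1−r)) = ½·ln(3.1667) = 0.5763.
n = ((z_{α/2} + z_β)/C)² + 3.
(1.645 + 0.524) / 0.5763 = 2.169 / 0.5763 = 3.764.
n = 3.764² + 3 = 14.17 + 3 = 17.2.
Round up.

n = 18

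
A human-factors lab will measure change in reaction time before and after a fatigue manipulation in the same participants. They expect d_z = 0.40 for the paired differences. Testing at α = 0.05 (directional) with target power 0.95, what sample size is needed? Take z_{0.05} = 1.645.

n = 68 pairs

For a paired (one-sample on differences) test: n = ((z_{α} + z_β) / d)².
z_{α} + z_β = 1.645 + 1.645 = 3.290.
n = (3.290 / 0.40)² = 8.225² = 67.65.
Round up.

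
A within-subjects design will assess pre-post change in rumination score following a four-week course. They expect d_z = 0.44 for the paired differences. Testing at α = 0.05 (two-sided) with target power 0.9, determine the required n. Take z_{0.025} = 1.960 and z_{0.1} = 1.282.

n = 55 pairs

For a paired (one-sample on differences) test: n = ((z_{α/2} + z_β) / d)².
z_{α/2} + z_β = 1.960 + 1.282 = 3.242.
n = (3.242 / 0.44)² = 7.368² = 54.29.
Round up.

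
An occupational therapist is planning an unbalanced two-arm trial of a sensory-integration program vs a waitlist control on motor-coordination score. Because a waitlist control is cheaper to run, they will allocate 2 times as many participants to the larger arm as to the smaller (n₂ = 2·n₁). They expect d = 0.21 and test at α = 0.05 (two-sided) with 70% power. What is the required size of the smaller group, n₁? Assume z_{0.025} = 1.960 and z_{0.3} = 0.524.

n₁ = 210

With allocation ratio k = n₂/n₁ = 2, Var(x̄₁−x̄₂) = σ²(1/n₁ + 1/(k·n₁)) = σ²·(k+1)/(k·n₁).
So n₁ = (1 + 1/k)·((z_{α/2} + z_β)/d)² = 1.500 × (2.484/0.21)².
n₁ = 1.500 × 139.92 = 209.9.
Round up: n₁ = 210, giving n₂ = 2 × 210 = 420.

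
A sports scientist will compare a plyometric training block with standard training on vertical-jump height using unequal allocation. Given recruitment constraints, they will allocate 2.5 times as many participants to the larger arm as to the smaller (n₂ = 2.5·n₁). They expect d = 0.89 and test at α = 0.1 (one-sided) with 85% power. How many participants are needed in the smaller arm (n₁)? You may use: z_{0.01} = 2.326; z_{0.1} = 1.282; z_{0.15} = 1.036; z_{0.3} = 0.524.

With allocation ratio k = n₂/n₁ = 2.5, Var(x̄₁−x̄₂) = σ²(1/n₁ + 1/(k·n₁)) = σ²·(k+1)/(k·n₁).
So n₁ = (1 + 1/k)·((z_{α} + z_β)/d)² = 1.400 × (2.318/0.89)².
n₁ = 1.400 × 6.78 = 9.5.
Round up: n₁ = 10, giving n₂ = 2.5 × 10 = 25.

n₁ = 10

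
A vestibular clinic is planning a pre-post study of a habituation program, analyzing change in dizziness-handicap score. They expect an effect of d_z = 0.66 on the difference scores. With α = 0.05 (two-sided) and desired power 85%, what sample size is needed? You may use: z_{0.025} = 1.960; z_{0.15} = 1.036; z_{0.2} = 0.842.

n = 21 pairs

For a paired (one-sample on differences) test: n = ((z_{α/2} + z_β) / d)².
z_{α/2} + z_β = 1.960 + 1.036 = 2.996.
n = (2.996 / 0.66)² = 4.539² = 20.61.
Round up.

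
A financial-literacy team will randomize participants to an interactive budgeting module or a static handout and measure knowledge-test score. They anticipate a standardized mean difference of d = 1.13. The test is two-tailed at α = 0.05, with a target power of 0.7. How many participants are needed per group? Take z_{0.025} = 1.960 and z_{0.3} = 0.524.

For two independent groups with equal n: n = 2·((z_{α/2} + z_β) / d)².
z_{α/2} + z_β = 1.960 + 0.524 = 2.484.
n = 2 × (2.484 / 1.13)² = 2 × 2.198² = 2 × 4.83 = 9.7.
Round up to the next whole participant.

n = 10 per group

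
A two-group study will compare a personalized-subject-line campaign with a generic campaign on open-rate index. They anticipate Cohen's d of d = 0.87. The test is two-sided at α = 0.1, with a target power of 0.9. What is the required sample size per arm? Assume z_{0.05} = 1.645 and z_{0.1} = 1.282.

For two independent groups with equal n: n = 2·((z_{α/2} + z_β) / d)².
z_{α/2} + z_β = 1.645 + 1.282 = 2.927.
n = 2 × (2.927 / 0.87)² = 2 × 3.364² = 2 × 11.32 = 22.6.
Round up to the next whole participant.

n = 23 per group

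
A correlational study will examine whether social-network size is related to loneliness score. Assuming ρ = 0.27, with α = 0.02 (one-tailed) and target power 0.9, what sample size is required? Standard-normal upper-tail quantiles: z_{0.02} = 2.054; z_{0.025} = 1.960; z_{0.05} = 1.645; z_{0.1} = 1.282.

n = 149

Fisher's z: C = ½·ln((1+r)/(1−r)) = ½·ln(1.7397) = 0.2769.
n = ((z_{α} + z_β)/C)² + 3.
(2.054 + 1.282) / 0.2769 = 3.336 / 0.2769 = 12.048.
n = 12.048² + 3 = 145.15 + 3 = 148.1.
Round up.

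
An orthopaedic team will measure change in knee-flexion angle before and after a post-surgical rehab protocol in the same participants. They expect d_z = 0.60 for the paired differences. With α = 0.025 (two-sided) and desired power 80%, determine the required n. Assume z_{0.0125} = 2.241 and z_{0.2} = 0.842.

n = 27 pairs

For a paired (one-sample on differences) test: n = ((z_{α/2} + z_β) / d)².
z_{α/2} + z_β = 2.241 + 0.842 = 3.083.
n = (3.083 / 0.60)² = 5.138² = 26.40.
Round up.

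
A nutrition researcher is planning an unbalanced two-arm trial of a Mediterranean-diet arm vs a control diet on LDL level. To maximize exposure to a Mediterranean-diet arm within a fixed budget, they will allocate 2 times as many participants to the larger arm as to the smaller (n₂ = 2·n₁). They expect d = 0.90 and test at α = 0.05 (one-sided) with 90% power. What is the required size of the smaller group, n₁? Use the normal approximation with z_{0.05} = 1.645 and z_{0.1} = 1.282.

n₁ = 16

With allocation ratio k = n₂/n₁ = 2, Var(x̄₁−x̄₂) = σ²(1/n₁ + 1/(k·n₁)) = σ²·(k+1)/(k·n₁).
So n₁ = (1 + 1/k)·((z_{α} + z_β)/d)² = 1.500 × (2.927/0.90)².
n₁ = 1.500 × 10.58 = 15.9.
Round up: n₁ = 16, giving n₂ = 2 × 16 = 32.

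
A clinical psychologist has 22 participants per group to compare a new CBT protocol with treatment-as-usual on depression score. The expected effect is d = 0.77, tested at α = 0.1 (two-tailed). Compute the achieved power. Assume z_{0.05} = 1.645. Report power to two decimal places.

power ≈ 0.82

For two equal groups, power = Φ(d·√(n/2) − z_{α/2}).
d·√(n/2) = 0.77 × √(22/2) = 0.77 × 3.317 = 2.554.
z_β = 2.554 − 1.645 = 0.909.
Power = Φ(0.909) = 0.818.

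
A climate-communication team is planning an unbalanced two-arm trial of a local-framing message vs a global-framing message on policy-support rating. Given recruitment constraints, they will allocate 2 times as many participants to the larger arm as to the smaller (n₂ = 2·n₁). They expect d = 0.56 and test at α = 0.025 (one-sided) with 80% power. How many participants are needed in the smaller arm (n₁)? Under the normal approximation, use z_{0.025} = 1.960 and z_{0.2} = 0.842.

With allocation ratio k = n₂/n₁ = 2, Var(x̄₁−x̄₂) = σ²(1/n₁ + 1/(k·n₁)) = σ²·(k+1)/(k·n₁).
So n₁ = (1 + 1/k)·((z_{α} + z_β)/d)² = 1.500 × (2.802/0.56)².
n₁ = 1.500 × 25.04 = 37.6.
Round up: n₁ = 38, giving n₂ = 2 × 38 = 76.

n₁ = 38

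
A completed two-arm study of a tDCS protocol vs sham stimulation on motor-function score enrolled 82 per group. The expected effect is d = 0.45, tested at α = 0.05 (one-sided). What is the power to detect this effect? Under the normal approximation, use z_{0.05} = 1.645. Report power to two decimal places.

For two equal groups, power = Φ(d·√(n/2) − z_{α}).
d·√(n/2) = 0.45 × √(82/2) = 0.45 × 6.403 = 2.881.
z_β = 2.881 − 1.645 = 1.236.
Power = Φ(1.236) = 0.892.

power ≈ 0.89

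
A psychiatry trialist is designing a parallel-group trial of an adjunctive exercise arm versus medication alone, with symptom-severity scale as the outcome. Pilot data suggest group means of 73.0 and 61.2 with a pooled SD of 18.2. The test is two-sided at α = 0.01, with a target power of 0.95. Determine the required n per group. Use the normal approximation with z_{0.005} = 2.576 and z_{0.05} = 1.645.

n = 85 per group

Cohen's d = |M₁ − M₂| / SD_pooled = |73.0 − 61.2| / 18.2 = 11.8 / 18.2 = 0.648.
For two independent groups with equal n: n = 2·((z_{α/2} + z_β) / d)².
z_{α/2} + z_β = 2.576 + 1.645 = 4.221.
n = 2 × (4.221 / 0.648)² = 2 × 6.514² = 2 × 42.43 = 84.9.
Round up to the next whole participant.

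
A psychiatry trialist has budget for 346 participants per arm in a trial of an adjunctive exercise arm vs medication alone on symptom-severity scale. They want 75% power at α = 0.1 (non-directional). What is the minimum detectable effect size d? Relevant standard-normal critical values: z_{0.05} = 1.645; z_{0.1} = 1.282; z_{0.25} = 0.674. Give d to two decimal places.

d_min ≈ 0.18

For two independent groups of n = 346 each: d_min = (z_{α/2} + z_β)·√(2/n).
z-sum = 1.645 + 0.674 = 2.319.
d_min = 2.319 × √(2/346) = 2.319 × 0.0760 = 0.176.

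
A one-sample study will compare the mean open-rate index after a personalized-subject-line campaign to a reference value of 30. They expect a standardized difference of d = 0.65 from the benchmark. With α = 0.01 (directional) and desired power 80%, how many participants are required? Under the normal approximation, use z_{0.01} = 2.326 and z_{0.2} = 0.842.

n = 24

For a one-sample test: n = ((z_{α} + z_β) / d)².
z_{α} + z_β = 2.326 + 0.842 = 3.168.
n = (3.168 / 0.65)² = 4.874² = 23.75.
Round up.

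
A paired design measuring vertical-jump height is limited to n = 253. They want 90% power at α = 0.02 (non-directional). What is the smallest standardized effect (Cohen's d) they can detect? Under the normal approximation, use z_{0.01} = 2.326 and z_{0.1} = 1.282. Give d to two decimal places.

For a single sample (or paired design) of n = 253: d_min = (z_{α/2} + z_β)/√n.
z-sum = 2.326 + 1.282 = 3.608.
d_min = 3.608 / √253 = 3.608 / 15.906 = 0.227.

d_min ≈ 0.23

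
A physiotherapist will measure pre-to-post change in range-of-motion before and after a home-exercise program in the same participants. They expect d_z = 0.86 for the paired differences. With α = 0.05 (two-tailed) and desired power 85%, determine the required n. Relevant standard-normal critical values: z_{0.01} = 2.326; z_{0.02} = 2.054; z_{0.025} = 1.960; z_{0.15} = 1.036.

For a paired (one-sample on differences) test: n = ((z_{α/2} + z_β) / d)².
z_{α/2} + z_β = 1.960 + 1.036 = 2.996.
n = (2.996 / 0.86)² = 3.484² = 12.14.
Round up.

n = 13 pairs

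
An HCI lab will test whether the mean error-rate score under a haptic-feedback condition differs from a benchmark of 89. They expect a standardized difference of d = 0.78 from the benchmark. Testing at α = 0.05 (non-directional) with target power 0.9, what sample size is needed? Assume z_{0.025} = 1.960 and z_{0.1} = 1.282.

n = 18

For a one-sample test: n = ((z_{α/2} + z_β) / d)².
z_{α/2} + z_β = 1.960 + 1.282 = 3.242.
n = (3.242 / 0.78)² = 4.156² = 17.28.
Round up.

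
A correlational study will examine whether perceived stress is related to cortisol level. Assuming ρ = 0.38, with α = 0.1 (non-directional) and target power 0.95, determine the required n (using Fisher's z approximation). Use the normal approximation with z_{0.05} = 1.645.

Fisher's z: C = ½·ln((1+r)/(1−r)) = ½·ln(2.2258) = 0.4001.
n = ((z_{α/2} + z_β)/C)² + 3.
(1.645 + 1.645) / 0.4001 = 3.290 / 0.4001 = 8.223.
n = 8.223² + 3 = 67.62 + 3 = 70.6.
Round up.

n = 71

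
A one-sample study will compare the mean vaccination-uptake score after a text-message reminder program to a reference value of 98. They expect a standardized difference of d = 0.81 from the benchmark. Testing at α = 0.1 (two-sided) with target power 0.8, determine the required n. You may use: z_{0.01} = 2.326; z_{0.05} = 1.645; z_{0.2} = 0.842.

For a one-sample test: n = ((z_{α/2} + z_β) / d)².
z_{α/2} + z_β = 1.645 + 0.842 = 2.487.
n = (2.487 / 0.81)² = 3.070² = 9.43.
Round up.

n = 10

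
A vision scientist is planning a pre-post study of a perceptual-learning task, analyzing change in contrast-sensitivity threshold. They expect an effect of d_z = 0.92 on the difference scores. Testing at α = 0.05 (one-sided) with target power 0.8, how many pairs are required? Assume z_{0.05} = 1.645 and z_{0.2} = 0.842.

For a paired (one-sample on differences) test: n = ((z_{α} + z_β) / d)².
z_{α} + z_β = 1.645 + 0.842 = 2.487.
n = (2.487 / 0.92)² = 2.703² = 7.31.
Round up.

n = 8 pairs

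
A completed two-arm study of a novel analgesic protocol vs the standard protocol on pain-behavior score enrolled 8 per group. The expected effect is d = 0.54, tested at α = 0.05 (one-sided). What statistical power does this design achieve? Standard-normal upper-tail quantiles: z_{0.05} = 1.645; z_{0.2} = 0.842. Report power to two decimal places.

For two equal groups, power = Φ(d·√(n/2) − z_{α}).
d·√(n/2) = 0.54 × √(8/2) = 0.54 × 2.000 = 1.080.
z_β = 1.080 − 1.645 = -0.565.
Power = Φ(-0.565) = 0.286.

power ≈ 0.29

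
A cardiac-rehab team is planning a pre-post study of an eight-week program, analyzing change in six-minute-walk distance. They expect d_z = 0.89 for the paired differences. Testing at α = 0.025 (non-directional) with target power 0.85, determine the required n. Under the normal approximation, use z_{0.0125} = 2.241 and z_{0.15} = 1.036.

n = 14 pairs

For a paired (one-sample on differences) test: n = ((z_{α/2} + z_β) / d)².
z_{α/2} + z_β = 2.241 + 1.036 = 3.277.
n = (3.277 / 0.89)² = 3.682² = 13.56.
Round up.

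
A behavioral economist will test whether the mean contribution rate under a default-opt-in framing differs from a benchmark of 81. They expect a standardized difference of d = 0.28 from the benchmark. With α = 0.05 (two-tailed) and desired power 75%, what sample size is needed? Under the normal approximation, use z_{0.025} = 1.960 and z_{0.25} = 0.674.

n = 89

For a one-sample test: n = ((z_{α/2} + z_β) / d)².
z_{α/2} + z_β = 1.960 + 0.674 = 2.634.
n = (2.634 / 0.28)² = 9.407² = 88.49.
Round up.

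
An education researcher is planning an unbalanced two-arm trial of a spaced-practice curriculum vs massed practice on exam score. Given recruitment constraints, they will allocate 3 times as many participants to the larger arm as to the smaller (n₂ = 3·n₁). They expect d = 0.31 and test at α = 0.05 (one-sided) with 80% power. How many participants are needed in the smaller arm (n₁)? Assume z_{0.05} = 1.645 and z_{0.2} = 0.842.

n₁ = 86

With allocation ratio k = n₂/n₁ = 3, Var(x̄₁−x̄₂) = σ²(1/n₁ + 1/(k·n₁)) = σ²·(k+1)/(k·n₁).
So n₁ = (1 + 1/k)·((z_{α} + z_β)/d)² = 1.333 × (2.487/0.31)².
n₁ = 1.333 × 64.36 = 85.8.
Round up: n₁ = 86, giving n₂ = 3 × 86 = 258.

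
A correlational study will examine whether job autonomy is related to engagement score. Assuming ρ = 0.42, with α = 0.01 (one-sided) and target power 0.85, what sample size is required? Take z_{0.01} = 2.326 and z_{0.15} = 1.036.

n = 60

Fisher's z: C = ½·ln((1+r)/(1−r)) = ½·ln(2.4483) = 0.4477.
n = ((z_{α} + z_β)/C)² + 3.
(2.326 + 1.036) / 0.4477 = 3.362 / 0.4477 = 7.509.
n = 7.509² + 3 = 56.39 + 3 = 59.4.
Round up.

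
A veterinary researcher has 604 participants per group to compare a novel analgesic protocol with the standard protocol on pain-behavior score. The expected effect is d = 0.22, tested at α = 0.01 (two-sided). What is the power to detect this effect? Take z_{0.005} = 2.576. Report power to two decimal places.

power ≈ 0.89

For two equal groups, power = Φ(d·√(n/2) − z_{α/2}).
d·√(n/2) = 0.22 × √(604/2) = 0.22 × 17.378 = 3.823.
z_β = 3.823 − 2.576 = 1.247.
Power = Φ(1.247) = 0.894.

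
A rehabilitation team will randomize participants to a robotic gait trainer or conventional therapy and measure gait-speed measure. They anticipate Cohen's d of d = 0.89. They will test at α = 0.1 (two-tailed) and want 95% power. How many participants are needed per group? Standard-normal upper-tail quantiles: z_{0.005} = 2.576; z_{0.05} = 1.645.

For two independent groups with equal n: n = 2·((z_{α/2} + z_β) / d)².
z_{α/2} + z_β = 1.645 + 1.645 = 3.290.
n = 2 × (3.290 / 0.89)² = 2 × 3.697² = 2 × 13.67 = 27.3.
Round up to the next whole participant.

n = 28 per group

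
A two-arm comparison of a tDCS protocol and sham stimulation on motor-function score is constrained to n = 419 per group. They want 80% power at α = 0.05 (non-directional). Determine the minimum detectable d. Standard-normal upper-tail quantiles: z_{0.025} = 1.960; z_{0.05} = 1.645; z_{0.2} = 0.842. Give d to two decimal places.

For two independent groups of n = 419 each: d_min = (z_{α/2} + z_β)·√(2/n).
z-sum = 1.960 + 0.842 = 2.802.
d_min = 2.802 × √(2/419) = 2.802 × 0.0691 = 0.194.

d_min ≈ 0.19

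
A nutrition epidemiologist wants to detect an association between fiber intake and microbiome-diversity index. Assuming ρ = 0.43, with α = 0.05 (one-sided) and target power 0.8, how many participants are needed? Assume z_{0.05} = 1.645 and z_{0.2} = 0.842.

n = 33

Fisher's z: C = ½·ln((1+r)/(1−r)) = ½·ln(2.5088) = 0.4599.
n = ((z_{α} + z_β)/C)² + 3.
(1.645 + 0.842) / 0.4599 = 2.487 / 0.4599 = 5.408.
n = 5.408² + 3 = 29.24 + 3 = 32.2.
Round up.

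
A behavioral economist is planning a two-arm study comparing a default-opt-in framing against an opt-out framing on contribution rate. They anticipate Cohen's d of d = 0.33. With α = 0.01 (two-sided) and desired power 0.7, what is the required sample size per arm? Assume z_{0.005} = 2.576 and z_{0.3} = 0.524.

For two independent groups with equal n: n = 2·((z_{α/2} + z_β) / d)².
z_{α/2} + z_β = 2.576 + 0.524 = 3.100.
n = 2 × (3.100 / 0.33)² = 2 × 9.394² = 2 × 88.25 = 176.5.
Round up to the next whole participant.

n = 177 per group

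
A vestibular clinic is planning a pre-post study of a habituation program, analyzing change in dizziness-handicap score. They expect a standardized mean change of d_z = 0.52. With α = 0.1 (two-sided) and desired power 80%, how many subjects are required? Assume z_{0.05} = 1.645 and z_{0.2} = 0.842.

For a paired (one-sample on differences) test: n = ((z_{α/2} + z_β) / d)².
z_{α/2} + z_β = 1.645 + 0.842 = 2.487.
n = (2.487 / 0.52)² = 4.783² = 22.87.
Round up.

n = 23 pairs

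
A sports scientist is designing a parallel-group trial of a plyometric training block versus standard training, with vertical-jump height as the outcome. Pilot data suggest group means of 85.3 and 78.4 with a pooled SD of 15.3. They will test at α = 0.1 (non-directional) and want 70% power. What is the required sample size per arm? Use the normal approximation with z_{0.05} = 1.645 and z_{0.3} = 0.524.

n = 47 per group

Cohen's d = |M₁ − M₂| / SD_pooled = |85.3 − 78.4| / 15.3 = 6.9 / 15.3 = 0.451.
For two independent groups with equal n: n = 2·((z_{α/2} + z_β) / d)².
z_{α/2} + z_β = 1.645 + 0.524 = 2.169.
n = 2 × (2.169 / 0.451)² = 2 × 4.809² = 2 × 23.13 = 46.3.
Round up to the next whole participant.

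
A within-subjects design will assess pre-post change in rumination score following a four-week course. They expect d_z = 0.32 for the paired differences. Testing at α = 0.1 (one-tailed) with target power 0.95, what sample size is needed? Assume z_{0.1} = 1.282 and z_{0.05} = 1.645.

For a paired (one-sample on differences) test: n = ((z_{α} + z_β) / d)².
z_{α} + z_β = 1.282 + 1.645 = 2.927.
n = (2.927 / 0.32)² = 9.147² = 83.67.
Round up.

n = 84 pairs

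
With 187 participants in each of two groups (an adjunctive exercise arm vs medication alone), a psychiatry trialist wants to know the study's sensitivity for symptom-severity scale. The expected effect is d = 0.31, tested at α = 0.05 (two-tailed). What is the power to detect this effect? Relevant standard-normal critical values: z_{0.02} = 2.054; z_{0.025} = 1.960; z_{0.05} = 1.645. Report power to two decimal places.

For two equal groups, power = Φ(d·√(n/2) − z_{α/2}).
d·√(n/2) = 0.31 × √(187/2) = 0.31 × 9.670 = 2.998.
z_β = 2.998 − 1.960 = 1.038.
Power = Φ(1.038) = 0.850.

power ≈ 0.85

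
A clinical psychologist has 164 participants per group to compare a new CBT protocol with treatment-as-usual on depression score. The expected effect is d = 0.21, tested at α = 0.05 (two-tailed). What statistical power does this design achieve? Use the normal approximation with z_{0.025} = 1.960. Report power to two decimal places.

For two equal groups, power = Φ(d·√(n/2) − z_{α/2}).
d·√(n/2) = 0.21 × √(164/2) = 0.21 × 9.055 = 1.902.
z_β = 1.902 − 1.960 = -0.058.
Power = Φ(-0.058) = 0.477.

power ≈ 0.48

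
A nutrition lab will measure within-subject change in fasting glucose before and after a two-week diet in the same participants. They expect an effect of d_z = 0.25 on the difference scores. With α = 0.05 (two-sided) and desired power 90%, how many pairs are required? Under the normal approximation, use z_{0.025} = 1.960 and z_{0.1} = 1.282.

n = 169 pairs

For a paired (one-sample on differences) test: n = ((z_{α/2} + z_β) / d)².
z_{α/2} + z_β = 1.960 + 1.282 = 3.242.
n = (3.242 / 0.25)² = 12.968² = 168.17.
Round up.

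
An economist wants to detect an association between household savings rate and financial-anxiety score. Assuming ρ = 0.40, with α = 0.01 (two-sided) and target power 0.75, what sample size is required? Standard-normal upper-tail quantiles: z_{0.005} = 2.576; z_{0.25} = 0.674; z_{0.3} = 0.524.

Fisher's z: C = ½·ln((1+r)/(1−r)) = ½·ln(2.3333) = 0.4236.
n = ((z_{α/2} + z_β)/C)² + 3.
(2.576 + 0.674) / 0.4236 = 3.250 / 0.4236 = 7.672.
n = 7.672² + 3 = 58.86 + 3 = 61.9.
Round up.

n = 62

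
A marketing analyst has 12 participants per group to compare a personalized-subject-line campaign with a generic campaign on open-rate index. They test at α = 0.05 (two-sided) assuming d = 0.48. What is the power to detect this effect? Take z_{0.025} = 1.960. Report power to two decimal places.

For two equal groups, power = Φ(d·√(n/2) − z_{α/2}).
d·√(n/2) = 0.48 × √(12/2) = 0.48 × 2.449 = 1.176.
z_β = 1.176 − 1.960 = -0.784.
Power = Φ(-0.784) = 0.216.

power ≈ 0.22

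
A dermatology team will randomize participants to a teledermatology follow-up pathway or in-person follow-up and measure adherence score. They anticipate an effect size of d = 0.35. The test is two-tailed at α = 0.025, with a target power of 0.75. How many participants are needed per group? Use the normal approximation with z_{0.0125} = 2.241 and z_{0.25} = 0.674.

n = 139 per group

For two independent groups with equal n: n = 2·((z_{α/2} + z_β) / d)².
z_{α/2} + z_β = 2.241 + 0.674 = 2.915.
n = 2 × (2.915 / 0.35)² = 2 × 8.329² = 2 × 69.37 = 138.7.
Round up to the next whole participant.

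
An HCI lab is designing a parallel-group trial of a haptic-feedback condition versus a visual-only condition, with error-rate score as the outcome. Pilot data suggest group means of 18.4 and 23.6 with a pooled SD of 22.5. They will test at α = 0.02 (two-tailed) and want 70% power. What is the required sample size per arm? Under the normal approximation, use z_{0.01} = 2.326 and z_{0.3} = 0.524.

n = 305 per group

Cohen's d = |M₁ − M₂| / SD_pooled = |18.4 − 23.6| / 22.5 = 5.2 / 22.5 = 0.231.
For two independent groups with equal n: n = 2·((z_{α/2} + z_β) / d)².
z_{α/2} + z_β = 2.326 + 0.524 = 2.850.
n = 2 × (2.850 / 0.231)² = 2 × 12.338² = 2 × 152.22 = 304.4.
Round up to the next whole participant.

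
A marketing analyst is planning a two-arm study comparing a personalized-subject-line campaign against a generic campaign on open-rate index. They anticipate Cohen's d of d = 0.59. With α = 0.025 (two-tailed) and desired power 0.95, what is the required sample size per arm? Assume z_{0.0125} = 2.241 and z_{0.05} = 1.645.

n = 87 per group

For two independent groups with equal n: n = 2·((z_{α/2} + z_β) / d)².
z_{α/2} + z_β = 2.241 + 1.645 = 3.886.
n = 2 × (3.886 / 0.59)² = 2 × 6.586² = 2 × 43.38 = 86.8.
Round up to the next whole participant.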